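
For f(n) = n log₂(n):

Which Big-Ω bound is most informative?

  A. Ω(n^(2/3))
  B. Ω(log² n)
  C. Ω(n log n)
C

f(n) = n log₂(n) is Ω(n log n).
All listed options are valid Big-Ω bounds (lower bounds),
but Ω(n log n) is the tightest (largest valid bound).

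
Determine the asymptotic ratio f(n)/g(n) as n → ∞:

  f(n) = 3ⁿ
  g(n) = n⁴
∞

Since 3ⁿ (O(3ⁿ)) grows faster than n⁴ (O(n⁴)),
the ratio f(n)/g(n) → ∞ as n → ∞.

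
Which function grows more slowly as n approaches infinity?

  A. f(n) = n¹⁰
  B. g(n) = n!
A

f(n) = n¹⁰ is O(n¹⁰), while g(n) = n! is O(n!).
Since O(n¹⁰) grows slower than O(n!), f(n) is dominated.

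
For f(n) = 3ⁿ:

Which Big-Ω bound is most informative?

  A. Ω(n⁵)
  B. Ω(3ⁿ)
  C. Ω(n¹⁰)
B

f(n) = 3ⁿ is Ω(3ⁿ).
All listed options are valid Big-Ω bounds (lower bounds),
but Ω(3ⁿ) is the tightest (largest valid bound).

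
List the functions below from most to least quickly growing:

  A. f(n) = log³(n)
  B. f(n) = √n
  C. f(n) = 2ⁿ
C > B > A

Comparing growth rates:
C = 2ⁿ is O(2ⁿ)
B = √n is O(√n)
A = log³(n) is O(log³ n)

Therefore, the order from fastest to slowest is: C > B > A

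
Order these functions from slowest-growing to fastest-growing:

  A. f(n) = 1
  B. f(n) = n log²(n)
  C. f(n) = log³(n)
A < C < B

Comparing growth rates:
A = 1 is O(1)
C = log³(n) is O(log³ n)
B = n log²(n) is O(n log² n)

Therefore, the order from slowest to fastest is: A < C < B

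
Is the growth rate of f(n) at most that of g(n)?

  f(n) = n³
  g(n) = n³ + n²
True

f(n) = n³ and g(n) = n³ + n² are both O(n³).
Big-O permits equal growth rates (f ≤ c·g for some c), so f(n) = O(g(n)) is true.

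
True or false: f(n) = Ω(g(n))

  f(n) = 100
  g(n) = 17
True

f(n) = 100 and g(n) = 17 are both O(1).
Big-Ω permits equal growth rates (f ≥ c·g for some c > 0), so f(n) = Ω(g(n)) is true.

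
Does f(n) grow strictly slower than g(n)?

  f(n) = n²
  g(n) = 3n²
False

f(n) = n² is O(n²), and g(n) = 3n² is O(n²).
Since they have the same growth rate, f(n) = o(g(n)) is false.
(f = o(g) requires f to grow strictly slower, not equal.)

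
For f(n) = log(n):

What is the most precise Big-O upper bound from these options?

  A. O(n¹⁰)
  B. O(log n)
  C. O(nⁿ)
B

f(n) = log(n) is O(log n).
All listed options are valid Big-O bounds (upper bounds),
but O(log n) is the tightest (smallest valid bound).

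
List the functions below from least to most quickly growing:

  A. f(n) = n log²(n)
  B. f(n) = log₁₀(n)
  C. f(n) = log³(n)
B < C < A

Comparing growth rates:
B = log₁₀(n) is O(log n)
C = log³(n) is O(log³ n)
A = n log²(n) is O(n log² n)

Therefore, the order from slowest to fastest is: B < C < A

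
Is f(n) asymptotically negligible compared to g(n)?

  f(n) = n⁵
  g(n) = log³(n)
False

f(n) = n⁵ is O(n⁵), and g(n) = log³(n) is O(log³ n).
Since O(n⁵) grows faster than or equal to O(log³ n), f(n) = o(g(n)) is false.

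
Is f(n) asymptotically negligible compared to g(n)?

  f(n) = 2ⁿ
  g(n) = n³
False

f(n) = 2ⁿ is O(2ⁿ), and g(n) = n³ is O(n³).
Since O(2ⁿ) grows faster than or equal to O(n³), f(n) = o(g(n)) is false.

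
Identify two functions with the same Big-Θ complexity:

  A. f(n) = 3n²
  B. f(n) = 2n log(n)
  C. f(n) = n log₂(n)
B and C

Examining each function:
  A. 3n² is O(n²)
  B. 2n log(n) is O(n log n)
  C. n log₂(n) is O(n log n)

Functions B and C both have the same complexity class.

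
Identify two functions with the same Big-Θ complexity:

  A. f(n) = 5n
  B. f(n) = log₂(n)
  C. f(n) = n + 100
A and C

Examining each function:
  A. 5n is O(n)
  B. log₂(n) is O(log n)
  C. n + 100 is O(n)

Functions A and C both have the same complexity class.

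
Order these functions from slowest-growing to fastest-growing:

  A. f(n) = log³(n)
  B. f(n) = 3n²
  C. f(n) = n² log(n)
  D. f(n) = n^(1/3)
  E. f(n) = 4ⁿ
A < D < B < C < E

Comparing growth rates:
A = log³(n) is O(log³ n)
D = n^(1/3) is O(n^(1/3))
B = 3n² is O(n²)
C = n² log(n) is O(n² log n)
E = 4ⁿ is O(4ⁿ)

Therefore, the order from slowest to fastest is: A < D < B < C < E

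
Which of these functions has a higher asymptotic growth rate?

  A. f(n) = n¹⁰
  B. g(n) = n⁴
A

f(n) = n¹⁰ is O(n¹⁰), while g(n) = n⁴ is O(n⁴).
Since O(n¹⁰) grows faster than O(n⁴), f(n) dominates.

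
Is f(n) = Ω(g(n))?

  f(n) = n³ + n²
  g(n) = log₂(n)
True

f(n) = n³ + n² is O(n³), and g(n) = log₂(n) is O(log n).
Since O(n³) grows at least as fast as O(log n), f(n) = Ω(g(n)) is true.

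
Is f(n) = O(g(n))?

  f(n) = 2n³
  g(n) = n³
True

f(n) = 2n³ and g(n) = n³ are both O(n³).
Big-O permits equal growth rates (f ≤ c·g for some c), so f(n) = O(g(n)) is true.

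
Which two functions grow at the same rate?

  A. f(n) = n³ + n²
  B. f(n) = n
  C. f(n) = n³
A and C

Examining each function:
  A. n³ + n² is O(n³)
  B. n is O(n)
  C. n³ is O(n³)

Functions A and C both have the same complexity class.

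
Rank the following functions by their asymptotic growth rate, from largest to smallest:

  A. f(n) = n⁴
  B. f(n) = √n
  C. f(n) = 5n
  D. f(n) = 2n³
A > D > C > B

Comparing growth rates:
A = n⁴ is O(n⁴)
D = 2n³ is O(n³)
C = 5n is O(n)
B = √n is O(√n)

Therefore, the order from fastest to slowest is: A > D > C > B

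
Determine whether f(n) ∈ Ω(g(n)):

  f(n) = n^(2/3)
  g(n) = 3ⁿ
False

f(n) = n^(2/3) is O(n^(2/3)), and g(n) = 3ⁿ is O(3ⁿ).
Since O(n^(2/3)) grows slower than O(3ⁿ), f(n) = Ω(g(n)) is false.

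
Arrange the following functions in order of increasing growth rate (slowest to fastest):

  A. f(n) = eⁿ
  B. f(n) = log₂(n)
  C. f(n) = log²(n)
B < C < A

Comparing growth rates:
B = log₂(n) is O(log n)
C = log²(n) is O(log² n)
A = eⁿ is O(eⁿ)

Therefore, the order from slowest to fastest is: B < C < A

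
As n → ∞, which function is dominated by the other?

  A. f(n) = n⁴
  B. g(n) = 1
B

f(n) = n⁴ is O(n⁴), while g(n) = 1 is O(1).
Since O(1) grows slower than O(n⁴), g(n) is dominated.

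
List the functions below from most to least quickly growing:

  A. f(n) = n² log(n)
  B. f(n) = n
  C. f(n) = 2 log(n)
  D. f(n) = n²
A > D > B > C

Comparing growth rates:
A = n² log(n) is O(n² log n)
D = n² is O(n²)
B = n is O(n)
C = 2 log(n) is O(log n)

Therefore, the order from fastest to slowest is: A > D > B > C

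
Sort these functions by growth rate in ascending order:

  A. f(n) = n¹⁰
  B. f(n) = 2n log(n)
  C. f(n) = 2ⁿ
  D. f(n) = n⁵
B < D < A < C

Comparing growth rates:
B = 2n log(n) is O(n log n)
D = n⁵ is O(n⁵)
A = n¹⁰ is O(n¹⁰)
C = 2ⁿ is O(2ⁿ)

Therefore, the order from slowest to fastest is: B < D < A < C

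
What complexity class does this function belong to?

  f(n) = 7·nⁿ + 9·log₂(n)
O(nⁿ)

The dominant term in 7·nⁿ + 9·log₂(n) is 7·nⁿ, which is Θ(nⁿ).
Lower-order terms (9·log₂(n)) are asymptotically negligible.
Constants are absorbed, so the tightest bound is O(nⁿ).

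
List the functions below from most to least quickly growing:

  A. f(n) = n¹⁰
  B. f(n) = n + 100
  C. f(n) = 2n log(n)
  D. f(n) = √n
A > C > B > D

Comparing growth rates:
A = n¹⁰ is O(n¹⁰)
C = 2n log(n) is O(n log n)
B = n + 100 is O(n)
D = √n is O(√n)

Therefore, the order from fastest to slowest is: A > C > B > D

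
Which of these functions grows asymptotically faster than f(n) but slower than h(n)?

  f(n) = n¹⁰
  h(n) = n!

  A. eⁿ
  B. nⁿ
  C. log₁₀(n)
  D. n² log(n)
A

We need g(n) with n¹⁰ = o(g(n)) and g(n) = o(n!), i.e. O(n¹⁰) ≺ g ≺ O(n!).
Check each option:
  A. eⁿ — O(eⁿ) is strictly between O(n¹⁰) and O(n!) ✓
  B. nⁿ — O(nⁿ) does not grow strictly slower than h(n)
  C. log₁₀(n) — O(log n) does not grow strictly faster than f(n)
  D. n² log(n) — O(n² log n) does not grow strictly faster than f(n)

Only option A (eⁿ) lies strictly between.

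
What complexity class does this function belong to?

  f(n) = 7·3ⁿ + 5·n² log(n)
O(3ⁿ)

The dominant term in 7·3ⁿ + 5·n² log(n) is 7·3ⁿ, which is Θ(3ⁿ).
Lower-order terms (5·n² log(n)) are asymptotically negligible.
Constants are absorbed, so the tightest bound is O(3ⁿ).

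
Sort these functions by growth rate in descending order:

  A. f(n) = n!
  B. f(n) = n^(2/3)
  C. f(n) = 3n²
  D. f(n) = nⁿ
D > A > C > B

Comparing growth rates:
D = nⁿ is O(nⁿ)
A = n! is O(n!)
C = 3n² is O(n²)
B = n^(2/3) is O(n^(2/3))

Therefore, the order from fastest to slowest is: D > A > C > B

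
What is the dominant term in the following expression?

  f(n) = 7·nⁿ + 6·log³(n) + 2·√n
7·nⁿ

Looking at each term:
  - 7·nⁿ is O(nⁿ)
  - 6·log³(n) is O(log³ n)
  - 2·√n is O(√n)

The term 7·nⁿ (O(nⁿ)) grows fastest and dominates all others.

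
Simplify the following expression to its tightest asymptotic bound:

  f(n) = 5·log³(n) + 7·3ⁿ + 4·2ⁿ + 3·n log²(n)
Θ(3ⁿ)

Order the terms by growth rate: 5·log³(n) ≺ 3·n log²(n) ≺ 4·2ⁿ ≺ 7·3ⁿ.
The fastest-growing term 7·3ⁿ dominates as n → ∞; dropping its constant factor gives Θ(3ⁿ).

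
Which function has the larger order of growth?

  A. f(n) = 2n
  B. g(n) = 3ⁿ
B

f(n) = 2n is O(n), while g(n) = 3ⁿ is O(3ⁿ).
Since O(3ⁿ) grows faster than O(n), g(n) dominates.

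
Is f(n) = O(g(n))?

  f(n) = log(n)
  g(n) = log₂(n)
True

f(n) = log(n) and g(n) = log₂(n) are both O(log n).
Big-O permits equal growth rates (f ≤ c·g for some c), so f(n) = O(g(n)) is true.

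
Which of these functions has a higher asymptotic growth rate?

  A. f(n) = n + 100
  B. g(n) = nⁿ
B

f(n) = n + 100 is O(n), while g(n) = nⁿ is O(nⁿ).
Since O(nⁿ) grows faster than O(n), g(n) dominates.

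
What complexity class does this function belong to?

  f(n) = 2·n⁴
O(n⁴)

The dominant term in 2·n⁴ is 2·n⁴, which is Θ(n⁴).
Constants are absorbed, so the tightest bound is O(n⁴).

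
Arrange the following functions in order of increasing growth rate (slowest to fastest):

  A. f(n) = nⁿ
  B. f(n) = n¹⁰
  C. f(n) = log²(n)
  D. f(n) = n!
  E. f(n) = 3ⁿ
C < B < E < D < A

Comparing growth rates:
C = log²(n) is O(log² n)
B = n¹⁰ is O(n¹⁰)
E = 3ⁿ is O(3ⁿ)
D = n! is O(n!)
A = nⁿ is O(nⁿ)

Therefore, the order from slowest to fastest is: C < B < E < D < A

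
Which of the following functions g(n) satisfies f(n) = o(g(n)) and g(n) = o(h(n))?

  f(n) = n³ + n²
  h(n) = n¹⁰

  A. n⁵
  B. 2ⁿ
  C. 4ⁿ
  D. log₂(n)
A

We need g(n) with n³ + n² = o(g(n)) and g(n) = o(n¹⁰), i.e. O(n³) ≺ g ≺ O(n¹⁰).
Check each option:
  A. n⁵ — O(n⁵) is strictly between O(n³) and O(n¹⁰) ✓
  B. 2ⁿ — O(2ⁿ) does not grow strictly slower than h(n)
  C. 4ⁿ — O(4ⁿ) does not grow strictly slower than h(n)
  D. log₂(n) — O(log n) does not grow strictly faster than f(n)

Only option A (n⁵) lies strictly between.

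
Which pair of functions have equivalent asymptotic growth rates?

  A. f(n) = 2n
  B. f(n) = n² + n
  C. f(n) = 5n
A and C

Examining each function:
  A. 2n is O(n)
  B. n² + n is O(n²)
  C. 5n is O(n)

Functions A and C both have the same complexity class.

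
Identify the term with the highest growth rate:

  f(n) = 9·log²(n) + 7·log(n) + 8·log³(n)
8·log³(n)

Looking at each term:
  - 9·log²(n) is O(log² n)
  - 7·log(n) is O(log n)
  - 8·log³(n) is O(log³ n)

The term 8·log³(n) (O(log³ n)) grows fastest and dominates all others.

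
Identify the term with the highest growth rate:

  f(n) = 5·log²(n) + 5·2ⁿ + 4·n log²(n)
5·2ⁿ

Looking at each term:
  - 5·log²(n) is O(log² n)
  - 5·2ⁿ is O(2ⁿ)
  - 4·n log²(n) is O(n log² n)

The term 5·2ⁿ (O(2ⁿ)) grows fastest and dominates all others.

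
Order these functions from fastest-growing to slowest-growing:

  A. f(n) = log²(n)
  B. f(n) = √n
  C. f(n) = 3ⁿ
C > B > A

Comparing growth rates:
C = 3ⁿ is O(3ⁿ)
B = √n is O(√n)
A = log²(n) is O(log² n)

Therefore, the order from fastest to slowest is: C > B > A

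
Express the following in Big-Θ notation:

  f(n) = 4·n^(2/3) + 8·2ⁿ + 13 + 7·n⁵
Θ(2ⁿ)

Order the terms by growth rate: 13 ≺ 4·n^(2/3) ≺ 7·n⁵ ≺ 8·2ⁿ.
The fastest-growing term 8·2ⁿ dominates as n → ∞; dropping its constant factor gives Θ(2ⁿ).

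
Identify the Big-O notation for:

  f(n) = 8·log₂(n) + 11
O(log n)

The dominant term in 8·log₂(n) + 11 is 8·log₂(n), which is Θ(log n).
Lower-order terms (11) are asymptotically negligible.
Constants are absorbed, so the tightest bound is O(log n).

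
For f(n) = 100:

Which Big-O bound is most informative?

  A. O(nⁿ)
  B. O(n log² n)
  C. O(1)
C

f(n) = 100 is O(1).
All listed options are valid Big-O bounds (upper bounds),
but O(1) is the tightest (smallest valid bound).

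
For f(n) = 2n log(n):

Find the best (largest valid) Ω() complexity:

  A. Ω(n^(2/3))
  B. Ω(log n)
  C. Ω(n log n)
C

f(n) = 2n log(n) is Ω(n log n).
All listed options are valid Big-Ω bounds (lower bounds),
but Ω(n log n) is the tightest (largest valid bound).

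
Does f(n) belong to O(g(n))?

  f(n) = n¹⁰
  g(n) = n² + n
False

f(n) = n¹⁰ is O(n¹⁰), and g(n) = n² + n is O(n²).
Since O(n¹⁰) grows faster than O(n²), f(n) = O(g(n)) is false.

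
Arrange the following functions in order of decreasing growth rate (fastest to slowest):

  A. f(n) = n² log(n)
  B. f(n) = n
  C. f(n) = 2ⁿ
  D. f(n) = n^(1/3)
C > A > B > D

Comparing growth rates:
C = 2ⁿ is O(2ⁿ)
A = n² log(n) is O(n² log n)
B = n is O(n)
D = n^(1/3) is O(n^(1/3))

Therefore, the order from fastest to slowest is: C > A > B > D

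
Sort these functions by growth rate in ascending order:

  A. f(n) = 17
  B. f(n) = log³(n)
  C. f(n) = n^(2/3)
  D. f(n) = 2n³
A < B < C < D

Comparing growth rates:
A = 17 is O(1)
B = log³(n) is O(log³ n)
C = n^(2/3) is O(n^(2/3))
D = 2n³ is O(n³)

Therefore, the order from slowest to fastest is: A < B < C < D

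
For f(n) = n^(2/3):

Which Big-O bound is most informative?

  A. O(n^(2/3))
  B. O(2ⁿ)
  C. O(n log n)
A

f(n) = n^(2/3) is O(n^(2/3)).
All listed options are valid Big-O bounds (upper bounds),
but O(n^(2/3)) is the tightest (smallest valid bound).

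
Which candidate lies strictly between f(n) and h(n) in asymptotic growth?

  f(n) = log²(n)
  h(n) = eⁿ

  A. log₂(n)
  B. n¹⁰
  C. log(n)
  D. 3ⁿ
B

We need g(n) with log²(n) = o(g(n)) and g(n) = o(eⁿ), i.e. O(log² n) ≺ g ≺ O(eⁿ).
Check each option:
  A. log₂(n) — O(log n) does not grow strictly faster than f(n)
  B. n¹⁰ — O(n¹⁰) is strictly between O(log² n) and O(eⁿ) ✓
  C. log(n) — O(log n) does not grow strictly faster than f(n)
  D. 3ⁿ — O(3ⁿ) does not grow strictly slower than h(n)

Only option B (n¹⁰) lies strictly between.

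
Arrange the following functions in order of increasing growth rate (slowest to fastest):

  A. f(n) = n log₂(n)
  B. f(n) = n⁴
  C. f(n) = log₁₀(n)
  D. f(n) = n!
C < A < B < D

Comparing growth rates:
C = log₁₀(n) is O(log n)
A = n log₂(n) is O(n log n)
B = n⁴ is O(n⁴)
D = n! is O(n!)

Therefore, the order from slowest to fastest is: C < A < B < D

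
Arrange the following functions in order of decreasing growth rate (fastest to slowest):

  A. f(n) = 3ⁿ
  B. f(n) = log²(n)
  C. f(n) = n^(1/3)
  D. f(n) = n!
D > A > C > B

Comparing growth rates:
D = n! is O(n!)
A = 3ⁿ is O(3ⁿ)
C = n^(1/3) is O(n^(1/3))
B = log²(n) is O(log² n)

Therefore, the order from fastest to slowest is: D > A > C > B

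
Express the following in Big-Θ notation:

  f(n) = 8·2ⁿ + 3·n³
Θ(2ⁿ)

Order the terms by growth rate: 3·n³ ≺ 8·2ⁿ.
The fastest-growing term 8·2ⁿ dominates as n → ∞; dropping its constant factor gives Θ(2ⁿ).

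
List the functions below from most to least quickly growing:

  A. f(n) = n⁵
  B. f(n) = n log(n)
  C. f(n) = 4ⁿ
C > A > B

Comparing growth rates:
C = 4ⁿ is O(4ⁿ)
A = n⁵ is O(n⁵)
B = n log(n) is O(n log n)

Therefore, the order from fastest to slowest is: C > A > B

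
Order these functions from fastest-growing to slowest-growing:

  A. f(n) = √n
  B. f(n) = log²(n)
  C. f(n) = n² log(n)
C > A > B

Comparing growth rates:
C = n² log(n) is O(n² log n)
A = √n is O(√n)
B = log²(n) is O(log² n)

Therefore, the order from fastest to slowest is: C > A > B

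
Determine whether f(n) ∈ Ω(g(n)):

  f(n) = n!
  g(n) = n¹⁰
True

f(n) = n! is O(n!), and g(n) = n¹⁰ is O(n¹⁰).
Since O(n!) grows at least as fast as O(n¹⁰), f(n) = Ω(g(n)) is true.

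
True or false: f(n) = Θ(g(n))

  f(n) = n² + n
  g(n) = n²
True

f(n) = n² + n and g(n) = n² are both O(n²).
Since they have the same asymptotic growth rate, f(n) = Θ(g(n)) is true.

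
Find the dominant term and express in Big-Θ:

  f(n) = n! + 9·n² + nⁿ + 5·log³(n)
Θ(nⁿ)

Order the terms by growth rate: 5·log³(n) ≺ 9·n² ≺ n! ≺ nⁿ.
The fastest-growing term nⁿ dominates as n → ∞; dropping its constant factor gives Θ(nⁿ).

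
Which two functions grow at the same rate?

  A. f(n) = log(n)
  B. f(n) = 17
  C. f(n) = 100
B and C

Examining each function:
  A. log(n) is O(log n)
  B. 17 is O(1)
  C. 100 is O(1)

Functions B and C both have the same complexity class.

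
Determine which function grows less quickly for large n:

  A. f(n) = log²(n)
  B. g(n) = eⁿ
A

f(n) = log²(n) is O(log² n), while g(n) = eⁿ is O(eⁿ).
Since O(log² n) grows slower than O(eⁿ), f(n) is dominated.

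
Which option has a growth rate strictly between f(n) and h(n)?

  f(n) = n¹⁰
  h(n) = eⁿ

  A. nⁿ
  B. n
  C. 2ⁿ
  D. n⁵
C

We need g(n) with n¹⁰ = o(g(n)) and g(n) = o(eⁿ), i.e. O(n¹⁰) ≺ g ≺ O(eⁿ).
Check each option:
  A. nⁿ — O(nⁿ) does not grow strictly slower than h(n)
  B. n — O(n) does not grow strictly faster than f(n)
  C. 2ⁿ — O(2ⁿ) is strictly between O(n¹⁰) and O(eⁿ) ✓
  D. n⁵ — O(n⁵) does not grow strictly faster than f(n)

Only option C (2ⁿ) lies strictly between.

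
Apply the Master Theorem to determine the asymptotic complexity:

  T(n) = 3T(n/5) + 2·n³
Θ(n³)

Master Theorem: a = 3, b = 5, f(n) = 2·n³.
Compute the critical exponent d = log₅(3) = 0.683.
Compare f(n) = Θ(n³) against n^d:
  k = 3 > d = 0.683, so f(n) = Ω(n^(d+ε)) — Case 3.
  Regularity: a·(n/b)^3/n^3 = a/b^3 = 3/125 < 1 ✓.
  The top-level work dominates: T(n) = Θ(f(n)) = Θ(n³).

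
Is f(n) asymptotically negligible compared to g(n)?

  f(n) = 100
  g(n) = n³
True

f(n) = 100 is O(1), and g(n) = n³ is O(n³).
Since O(1) grows strictly slower than O(n³), f(n) = o(g(n)) is true.
This means lim(n→∞) f(n)/g(n) = 0.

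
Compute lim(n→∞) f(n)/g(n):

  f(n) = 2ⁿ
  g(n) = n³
∞

Since 2ⁿ (O(2ⁿ)) grows faster than n³ (O(n³)),
the ratio f(n)/g(n) → ∞ as n → ∞.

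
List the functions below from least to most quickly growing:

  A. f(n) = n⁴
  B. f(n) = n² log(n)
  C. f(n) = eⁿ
B < A < C

Comparing growth rates:
B = n² log(n) is O(n² log n)
A = n⁴ is O(n⁴)
C = eⁿ is O(eⁿ)

Therefore, the order from slowest to fastest is: B < A < C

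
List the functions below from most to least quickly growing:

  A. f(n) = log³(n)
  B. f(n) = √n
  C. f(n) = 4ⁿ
C > B > A

Comparing growth rates:
C = 4ⁿ is O(4ⁿ)
B = √n is O(√n)
A = log³(n) is O(log³ n)

Therefore, the order from fastest to slowest is: C > B > A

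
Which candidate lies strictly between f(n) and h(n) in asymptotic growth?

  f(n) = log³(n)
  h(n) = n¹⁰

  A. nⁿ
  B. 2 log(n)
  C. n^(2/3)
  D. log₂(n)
C

We need g(n) with log³(n) = o(g(n)) and g(n) = o(n¹⁰), i.e. O(log³ n) ≺ g ≺ O(n¹⁰).
Check each option:
  A. nⁿ — O(nⁿ) does not grow strictly slower than h(n)
  B. 2 log(n) — O(log n) does not grow strictly faster than f(n)
  C. n^(2/3) — O(n^(2/3)) is strictly between O(log³ n) and O(n¹⁰) ✓
  D. log₂(n) — O(log n) does not grow strictly faster than f(n)

Only option C (n^(2/3)) lies strictly between.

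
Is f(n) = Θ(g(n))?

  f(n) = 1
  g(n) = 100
True

f(n) = 1 and g(n) = 100 are both O(1).
Since they have the same asymptotic growth rate, f(n) = Θ(g(n)) is true.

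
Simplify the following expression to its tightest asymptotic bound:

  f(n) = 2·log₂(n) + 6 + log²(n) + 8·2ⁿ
Θ(2ⁿ)

Order the terms by growth rate: 6 ≺ 2·log₂(n) ≺ log²(n) ≺ 8·2ⁿ.
The fastest-growing term 8·2ⁿ dominates as n → ∞; dropping its constant factor gives Θ(2ⁿ).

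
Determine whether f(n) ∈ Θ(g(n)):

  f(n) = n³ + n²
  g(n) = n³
True

f(n) = n³ + n² and g(n) = n³ are both O(n³).
Since they have the same asymptotic growth rate, f(n) = Θ(g(n)) is true.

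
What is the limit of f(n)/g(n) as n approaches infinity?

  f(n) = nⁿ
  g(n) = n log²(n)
∞

Since nⁿ (O(nⁿ)) grows faster than n log²(n) (O(n log² n)),
the ratio f(n)/g(n) → ∞ as n → ∞.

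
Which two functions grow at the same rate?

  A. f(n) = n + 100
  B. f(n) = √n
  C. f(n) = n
A and C

Examining each function:
  A. n + 100 is O(n)
  B. √n is O(√n)
  C. n is O(n)

Functions A and C both have the same complexity class.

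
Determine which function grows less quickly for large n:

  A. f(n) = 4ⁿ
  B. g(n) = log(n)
B

f(n) = 4ⁿ is O(4ⁿ), while g(n) = log(n) is O(log n).
Since O(log n) grows slower than O(4ⁿ), g(n) is dominated.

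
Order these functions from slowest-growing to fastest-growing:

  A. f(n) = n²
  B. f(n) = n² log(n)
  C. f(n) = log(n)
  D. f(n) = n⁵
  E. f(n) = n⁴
C < A < B < E < D

Comparing growth rates:
C = log(n) is O(log n)
A = n² is O(n²)
B = n² log(n) is O(n² log n)
E = n⁴ is O(n⁴)
D = n⁵ is O(n⁵)

Therefore, the order from slowest to fastest is: C < A < B < E < D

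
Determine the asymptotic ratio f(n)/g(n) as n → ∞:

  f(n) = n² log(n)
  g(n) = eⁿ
0

Since n² log(n) (O(n² log n)) grows slower than eⁿ (O(eⁿ)),
the ratio f(n)/g(n) → 0 as n → ∞.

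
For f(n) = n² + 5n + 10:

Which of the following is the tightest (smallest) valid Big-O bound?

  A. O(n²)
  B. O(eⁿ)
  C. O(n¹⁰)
A

f(n) = n² + 5n + 10 is O(n²).
All listed options are valid Big-O bounds (upper bounds),
but O(n²) is the tightest (smallest valid bound).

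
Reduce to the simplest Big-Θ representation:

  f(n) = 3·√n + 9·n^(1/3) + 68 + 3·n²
Θ(n²)

Order the terms by growth rate: 68 ≺ 9·n^(1/3) ≺ 3·√n ≺ 3·n².
The fastest-growing term 3·n² dominates as n → ∞; dropping its constant factor gives Θ(n²).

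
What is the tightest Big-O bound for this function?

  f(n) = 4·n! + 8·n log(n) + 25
O(n!)

The dominant term in 4·n! + 8·n log(n) + 25 is 4·n!, which is Θ(n!).
Lower-order terms (8·n log(n), 25) are asymptotically negligible.
Constants are absorbed, so the tightest bound is O(n!).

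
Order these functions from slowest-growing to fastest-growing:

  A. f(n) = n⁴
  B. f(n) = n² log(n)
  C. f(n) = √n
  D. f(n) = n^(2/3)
C < D < B < A

Comparing growth rates:
C = √n is O(√n)
D = n^(2/3) is O(n^(2/3))
B = n² log(n) is O(n² log n)
A = n⁴ is O(n⁴)

Therefore, the order from slowest to fastest is: C < D < B < A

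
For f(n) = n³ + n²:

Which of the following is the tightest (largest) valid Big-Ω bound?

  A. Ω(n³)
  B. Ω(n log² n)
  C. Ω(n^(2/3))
A

f(n) = n³ + n² is Ω(n³).
All listed options are valid Big-Ω bounds (lower bounds),
but Ω(n³) is the tightest (largest valid bound).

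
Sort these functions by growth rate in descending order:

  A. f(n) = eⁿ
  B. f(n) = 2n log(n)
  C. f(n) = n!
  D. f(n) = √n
C > A > B > D

Comparing growth rates:
C = n! is O(n!)
A = eⁿ is O(eⁿ)
B = 2n log(n) is O(n log n)
D = √n is O(√n)

Therefore, the order from fastest to slowest is: C > A > B > D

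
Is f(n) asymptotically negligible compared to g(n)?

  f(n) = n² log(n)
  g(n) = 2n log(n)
False

f(n) = n² log(n) is O(n² log n), and g(n) = 2n log(n) is O(n log n).
Since O(n² log n) grows faster than or equal to O(n log n), f(n) = o(g(n)) is false.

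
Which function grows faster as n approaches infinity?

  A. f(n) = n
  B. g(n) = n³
B

f(n) = n is O(n), while g(n) = n³ is O(n³).
Since O(n³) grows faster than O(n), g(n) dominates.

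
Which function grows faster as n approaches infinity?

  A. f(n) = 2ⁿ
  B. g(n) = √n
A

f(n) = 2ⁿ is O(2ⁿ), while g(n) = √n is O(√n).
Since O(2ⁿ) grows faster than O(√n), f(n) dominates.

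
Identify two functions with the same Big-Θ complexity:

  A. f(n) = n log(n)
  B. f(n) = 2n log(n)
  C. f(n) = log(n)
A and B

Examining each function:
  A. n log(n) is O(n log n)
  B. 2n log(n) is O(n log n)
  C. log(n) is O(log n)

Functions A and B both have the same complexity class.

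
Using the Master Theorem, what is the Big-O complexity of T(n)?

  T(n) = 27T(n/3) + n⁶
Θ(n⁶)

Master Theorem: a = 27, b = 3, f(n) = n⁶.
Compute the critical exponent d = log₃(27) = 3.
Compare f(n) = Θ(n⁶) against n^d:
  k = 6 > d = 3, so f(n) = Ω(n^(d+ε)) — Case 3.
  Regularity: a·(n/b)^6/n^6 = a/b^6 = 27/729 < 1 ✓.
  The top-level work dominates: T(n) = Θ(f(n)) = Θ(n⁶).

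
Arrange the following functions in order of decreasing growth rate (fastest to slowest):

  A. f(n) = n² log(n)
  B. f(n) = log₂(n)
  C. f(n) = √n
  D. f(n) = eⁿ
D > A > C > B

Comparing growth rates:
D = eⁿ is O(eⁿ)
A = n² log(n) is O(n² log n)
C = √n is O(√n)
B = log₂(n) is O(log n)

Therefore, the order from fastest to slowest is: D > A > C > B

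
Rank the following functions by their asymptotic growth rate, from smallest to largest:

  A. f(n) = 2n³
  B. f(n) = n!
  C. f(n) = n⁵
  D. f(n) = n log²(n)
D < A < C < B

Comparing growth rates:
D = n log²(n) is O(n log² n)
A = 2n³ is O(n³)
C = n⁵ is O(n⁵)
B = n! is O(n!)

Therefore, the order from slowest to fastest is: D < A < C < B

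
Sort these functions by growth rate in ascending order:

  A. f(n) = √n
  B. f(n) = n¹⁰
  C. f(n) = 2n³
A < C < B

Comparing growth rates:
A = √n is O(√n)
C = 2n³ is O(n³)
B = n¹⁰ is O(n¹⁰)

Therefore, the order from slowest to fastest is: A < C < B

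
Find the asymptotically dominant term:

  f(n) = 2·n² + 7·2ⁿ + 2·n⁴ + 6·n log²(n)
7·2ⁿ

Looking at each term:
  - 2·n² is O(n²)
  - 7·2ⁿ is O(2ⁿ)
  - 2·n⁴ is O(n⁴)
  - 6·n log²(n) is O(n log² n)

The term 7·2ⁿ (O(2ⁿ)) grows fastest and dominates all others.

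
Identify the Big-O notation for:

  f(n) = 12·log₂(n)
O(log n)

The dominant term in 12·log₂(n) is 12·log₂(n), which is Θ(log n).
Constants are absorbed, so the tightest bound is O(log n).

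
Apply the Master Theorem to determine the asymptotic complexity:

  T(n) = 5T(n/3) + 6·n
Θ(n^log₃(5))

Master Theorem: a = 5, b = 3, f(n) = 6·n.
Compute the critical exponent d = log₃(5) = 1.465.
Compare f(n) = Θ(n) against n^d:
  k = 1 < d = 1.465, so f(n) = O(n^(d-ε)) — Case 1.
  The recursion cost dominates: T(n) = Θ(n^d) = Θ(n^log₃(5)).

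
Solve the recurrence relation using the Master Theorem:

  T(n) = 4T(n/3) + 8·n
Θ(n^log₃(4))

Master Theorem: a = 4, b = 3, f(n) = 8·n.
Compute the critical exponent d = log₃(4) = 1.262.
Compare f(n) = Θ(n) against n^d:
  k = 1 < d = 1.262, so f(n) = O(n^(d-ε)) — Case 1.
  The recursion cost dominates: T(n) = Θ(n^d) = Θ(n^log₃(4)).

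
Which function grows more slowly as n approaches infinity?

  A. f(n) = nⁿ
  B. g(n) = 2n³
B

f(n) = nⁿ is O(nⁿ), while g(n) = 2n³ is O(n³).
Since O(n³) grows slower than O(nⁿ), g(n) is dominated.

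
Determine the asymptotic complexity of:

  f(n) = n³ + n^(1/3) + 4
O(n³)

The dominant term in n³ + n^(1/3) + 4 is n³, which is Θ(n³).
Lower-order terms (n^(1/3), 4) are asymptotically negligible.
Constants are absorbed, so the tightest bound is O(n³).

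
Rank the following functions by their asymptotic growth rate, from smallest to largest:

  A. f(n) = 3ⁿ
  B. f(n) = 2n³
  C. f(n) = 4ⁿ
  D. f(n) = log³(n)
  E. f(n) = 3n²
D < E < B < A < C

Comparing growth rates:
D = log³(n) is O(log³ n)
E = 3n² is O(n²)
B = 2n³ is O(n³)
A = 3ⁿ is O(3ⁿ)
C = 4ⁿ is O(4ⁿ)

Therefore, the order from slowest to fastest is: D < E < B < A < C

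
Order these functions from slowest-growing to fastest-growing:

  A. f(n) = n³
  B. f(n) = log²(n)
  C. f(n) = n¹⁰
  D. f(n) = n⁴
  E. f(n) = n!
B < A < D < C < E

Comparing growth rates:
B = log²(n) is O(log² n)
A = n³ is O(n³)
D = n⁴ is O(n⁴)
C = n¹⁰ is O(n¹⁰)
E = n! is O(n!)

Therefore, the order from slowest to fastest is: B < A < D < C < E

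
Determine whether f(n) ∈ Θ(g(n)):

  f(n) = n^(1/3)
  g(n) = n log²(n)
False

f(n) = n^(1/3) is O(n^(1/3)), and g(n) = n log²(n) is O(n log² n).
Since they have different growth rates, f(n) = Θ(g(n)) is false.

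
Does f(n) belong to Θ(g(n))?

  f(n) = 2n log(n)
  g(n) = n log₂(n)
True

f(n) = 2n log(n) and g(n) = n log₂(n) are both O(n log n).
Since they have the same asymptotic growth rate, f(n) = Θ(g(n)) is true.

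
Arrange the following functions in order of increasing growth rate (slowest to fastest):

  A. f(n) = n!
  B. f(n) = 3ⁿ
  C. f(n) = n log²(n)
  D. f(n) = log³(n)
D < C < B < A

Comparing growth rates:
D = log³(n) is O(log³ n)
C = n log²(n) is O(n log² n)
B = 3ⁿ is O(3ⁿ)
A = n! is O(n!)

Therefore, the order from slowest to fastest is: D < C < B < A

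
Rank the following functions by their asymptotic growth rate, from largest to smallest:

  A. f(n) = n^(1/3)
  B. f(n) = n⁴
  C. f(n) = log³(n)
B > A > C

Comparing growth rates:
B = n⁴ is O(n⁴)
A = n^(1/3) is O(n^(1/3))
C = log³(n) is O(log³ n)

Therefore, the order from fastest to slowest is: B > A > C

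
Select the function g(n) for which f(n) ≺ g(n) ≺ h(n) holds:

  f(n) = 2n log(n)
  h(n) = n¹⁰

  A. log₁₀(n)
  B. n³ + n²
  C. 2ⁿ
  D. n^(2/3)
B

We need g(n) with 2n log(n) = o(g(n)) and g(n) = o(n¹⁰), i.e. O(n log n) ≺ g ≺ O(n¹⁰).
Check each option:
  A. log₁₀(n) — O(log n) does not grow strictly faster than f(n)
  B. n³ + n² — O(n³) is strictly between O(n log n) and O(n¹⁰) ✓
  C. 2ⁿ — O(2ⁿ) does not grow strictly slower than h(n)
  D. n^(2/3) — O(n^(2/3)) does not grow strictly faster than f(n)

Only option B (n³ + n²) lies strictly between.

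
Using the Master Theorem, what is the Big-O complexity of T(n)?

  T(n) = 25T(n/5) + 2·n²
Θ(n² log n)

Master Theorem: a = 25, b = 5, f(n) = 2·n².
Compute the critical exponent d = log₅(25) = 2.
Compare f(n) = Θ(n²) against n^d:
  k = 2 = d, so f(n) = Θ(n^d) — Case 2.
  Work is balanced across levels: T(n) = Θ(n^d log n) = Θ(n² log n).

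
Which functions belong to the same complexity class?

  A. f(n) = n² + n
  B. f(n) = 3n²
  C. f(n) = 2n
A and B

Examining each function:
  A. n² + n is O(n²)
  B. 3n² is O(n²)
  C. 2n is O(n)

Functions A and B both have the same complexity class.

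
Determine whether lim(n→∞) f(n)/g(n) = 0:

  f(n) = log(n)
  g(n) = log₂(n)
False

f(n) = log(n) is O(log n), and g(n) = log₂(n) is O(log n).
Since they have the same growth rate, f(n) = o(g(n)) is false.
(f = o(g) requires f to grow strictly slower, not equal.)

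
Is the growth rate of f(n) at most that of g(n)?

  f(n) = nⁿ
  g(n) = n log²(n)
False

f(n) = nⁿ is O(nⁿ), and g(n) = n log²(n) is O(n log² n).
Since O(nⁿ) grows faster than O(n log² n), f(n) = O(g(n)) is false.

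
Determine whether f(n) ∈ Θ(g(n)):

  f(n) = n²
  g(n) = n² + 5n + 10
True

f(n) = n² and g(n) = n² + 5n + 10 are both O(n²).
Since they have the same asymptotic growth rate, f(n) = Θ(g(n)) is true.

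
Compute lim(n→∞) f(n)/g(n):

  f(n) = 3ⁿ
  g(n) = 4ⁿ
0

Since 3ⁿ (O(3ⁿ)) grows slower than 4ⁿ (O(4ⁿ)),
the ratio f(n)/g(n) → 0 as n → ∞.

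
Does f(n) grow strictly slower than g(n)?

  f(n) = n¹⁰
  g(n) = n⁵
False

f(n) = n¹⁰ is O(n¹⁰), and g(n) = n⁵ is O(n⁵).
Since O(n¹⁰) grows faster than or equal to O(n⁵), f(n) = o(g(n)) is false.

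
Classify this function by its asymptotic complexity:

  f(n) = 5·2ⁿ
O(2ⁿ)

The dominant term in 5·2ⁿ is 5·2ⁿ, which is Θ(2ⁿ).
Constants are absorbed, so the tightest bound is O(2ⁿ).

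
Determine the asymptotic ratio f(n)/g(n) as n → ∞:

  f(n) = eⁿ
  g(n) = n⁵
∞

Since eⁿ (O(eⁿ)) grows faster than n⁵ (O(n⁵)),
the ratio f(n)/g(n) → ∞ as n → ∞.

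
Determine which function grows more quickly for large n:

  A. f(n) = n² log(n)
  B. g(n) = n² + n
A

f(n) = n² log(n) is O(n² log n), while g(n) = n² + n is O(n²).
Since O(n² log n) grows faster than O(n²), f(n) dominates.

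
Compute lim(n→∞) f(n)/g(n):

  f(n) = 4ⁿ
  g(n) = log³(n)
∞

Since 4ⁿ (O(4ⁿ)) grows faster than log³(n) (O(log³ n)),
the ratio f(n)/g(n) → ∞ as n → ∞.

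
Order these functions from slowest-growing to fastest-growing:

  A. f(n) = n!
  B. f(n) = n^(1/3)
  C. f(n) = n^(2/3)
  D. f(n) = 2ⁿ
B < C < D < A

Comparing growth rates:
B = n^(1/3) is O(n^(1/3))
C = n^(2/3) is O(n^(2/3))
D = 2ⁿ is O(2ⁿ)
A = n! is O(n!)

Therefore, the order from slowest to fastest is: B < C < D < A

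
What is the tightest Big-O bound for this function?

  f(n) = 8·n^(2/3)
O(n^(2/3))

The dominant term in 8·n^(2/3) is 8·n^(2/3), which is Θ(n^(2/3)).
Constants are absorbed, so the tightest bound is O(n^(2/3)).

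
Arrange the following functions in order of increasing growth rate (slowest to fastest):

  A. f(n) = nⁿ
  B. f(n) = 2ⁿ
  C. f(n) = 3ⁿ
B < C < A

Comparing growth rates:
B = 2ⁿ is O(2ⁿ)
C = 3ⁿ is O(3ⁿ)
A = nⁿ is O(nⁿ)

Therefore, the order from slowest to fastest is: B < C < A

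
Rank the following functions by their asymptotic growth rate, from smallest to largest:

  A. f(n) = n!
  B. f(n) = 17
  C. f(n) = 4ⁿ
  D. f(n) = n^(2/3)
B < D < C < A

Comparing growth rates:
B = 17 is O(1)
D = n^(2/3) is O(n^(2/3))
C = 4ⁿ is O(4ⁿ)
A = n! is O(n!)

Therefore, the order from slowest to fastest is: B < D < C < A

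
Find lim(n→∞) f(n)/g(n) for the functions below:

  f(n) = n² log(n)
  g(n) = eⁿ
0

Since n² log(n) (O(n² log n)) grows slower than eⁿ (O(eⁿ)),
the ratio f(n)/g(n) → 0 as n → ∞.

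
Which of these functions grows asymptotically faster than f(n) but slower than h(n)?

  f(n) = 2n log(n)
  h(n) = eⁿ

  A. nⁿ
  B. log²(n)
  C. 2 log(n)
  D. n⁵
D

We need g(n) with 2n log(n) = o(g(n)) and g(n) = o(eⁿ), i.e. O(n log n) ≺ g ≺ O(eⁿ).
Check each option:
  A. nⁿ — O(nⁿ) does not grow strictly slower than h(n)
  B. log²(n) — O(log² n) does not grow strictly faster than f(n)
  C. 2 log(n) — O(log n) does not grow strictly faster than f(n)
  D. n⁵ — O(n⁵) is strictly between O(n log n) and O(eⁿ) ✓

Only option D (n⁵) lies strictly between.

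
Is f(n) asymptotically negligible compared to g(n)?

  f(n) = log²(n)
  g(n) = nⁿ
True

f(n) = log²(n) is O(log² n), and g(n) = nⁿ is O(nⁿ).
Since O(log² n) grows strictly slower than O(nⁿ), f(n) = o(g(n)) is true.
This means lim(n→∞) f(n)/g(n) = 0.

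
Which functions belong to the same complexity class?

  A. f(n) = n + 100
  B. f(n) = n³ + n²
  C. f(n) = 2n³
B and C

Examining each function:
  A. n + 100 is O(n)
  B. n³ + n² is O(n³)
  C. 2n³ is O(n³)

Functions B and C both have the same complexity class.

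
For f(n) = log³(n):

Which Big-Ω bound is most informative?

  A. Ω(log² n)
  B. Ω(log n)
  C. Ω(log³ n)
C

f(n) = log³(n) is Ω(log³ n).
All listed options are valid Big-Ω bounds (lower bounds),
but Ω(log³ n) is the tightest (largest valid bound).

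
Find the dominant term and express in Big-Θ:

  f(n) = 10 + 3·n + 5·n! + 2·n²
Θ(n!)

Order the terms by growth rate: 10 ≺ 3·n ≺ 2·n² ≺ 5·n!.
The fastest-growing term 5·n! dominates as n → ∞; dropping its constant factor gives Θ(n!).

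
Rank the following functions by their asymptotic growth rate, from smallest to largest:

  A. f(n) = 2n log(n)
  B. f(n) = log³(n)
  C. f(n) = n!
B < A < C

Comparing growth rates:
B = log³(n) is O(log³ n)
A = 2n log(n) is O(n log n)
C = n! is O(n!)

Therefore, the order from slowest to fastest is: B < A < C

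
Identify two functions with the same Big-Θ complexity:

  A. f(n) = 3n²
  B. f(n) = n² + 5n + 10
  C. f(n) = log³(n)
A and B

Examining each function:
  A. 3n² is O(n²)
  B. n² + 5n + 10 is O(n²)
  C. log³(n) is O(log³ n)

Functions A and B both have the same complexity class.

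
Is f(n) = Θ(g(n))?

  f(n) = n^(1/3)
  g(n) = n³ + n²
False

f(n) = n^(1/3) is O(n^(1/3)), and g(n) = n³ + n² is O(n³).
Since they have different growth rates, f(n) = Θ(g(n)) is false.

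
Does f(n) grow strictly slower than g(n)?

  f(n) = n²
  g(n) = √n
False

f(n) = n² is O(n²), and g(n) = √n is O(√n).
Since O(n²) grows faster than or equal to O(√n), f(n) = o(g(n)) is false.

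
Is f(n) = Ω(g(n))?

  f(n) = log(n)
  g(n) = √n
False

f(n) = log(n) is O(log n), and g(n) = √n is O(√n).
Since O(log n) grows slower than O(√n), f(n) = Ω(g(n)) is false.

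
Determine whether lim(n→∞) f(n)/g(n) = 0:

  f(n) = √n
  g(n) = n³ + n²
True

f(n) = √n is O(√n), and g(n) = n³ + n² is O(n³).
Since O(√n) grows strictly slower than O(n³), f(n) = o(g(n)) is true.
This means lim(n→∞) f(n)/g(n) = 0.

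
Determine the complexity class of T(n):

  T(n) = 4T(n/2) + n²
Θ(n² log n)

Master Theorem: a = 4, b = 2, f(n) = n².
Compute the critical exponent d = log₂(4) = 2.
Compare f(n) = Θ(n²) against n^d:
  k = 2 = d, so f(n) = Θ(n^d) — Case 2.
  Work is balanced across levels: T(n) = Θ(n^d log n) = Θ(n² log n).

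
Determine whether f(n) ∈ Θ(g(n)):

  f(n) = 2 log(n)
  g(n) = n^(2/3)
False

f(n) = 2 log(n) is O(log n), and g(n) = n^(2/3) is O(n^(2/3)).
Since they have different growth rates, f(n) = Θ(g(n)) is false.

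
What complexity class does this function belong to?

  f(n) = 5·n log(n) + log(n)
O(n log n)

The dominant term in 5·n log(n) + log(n) is 5·n log(n), which is Θ(n log n).
Lower-order terms (log(n)) are asymptotically negligible.
Constants are absorbed, so the tightest bound is O(n log n).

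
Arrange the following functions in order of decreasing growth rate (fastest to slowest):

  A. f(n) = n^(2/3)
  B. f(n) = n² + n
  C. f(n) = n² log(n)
C > B > A

Comparing growth rates:
C = n² log(n) is O(n² log n)
B = n² + n is O(n²)
A = n^(2/3) is O(n^(2/3))

Therefore, the order from fastest to slowest is: C > B > A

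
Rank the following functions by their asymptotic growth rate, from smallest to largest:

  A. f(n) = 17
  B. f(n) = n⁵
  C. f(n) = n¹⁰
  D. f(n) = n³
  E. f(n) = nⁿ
A < D < B < C < E

Comparing growth rates:
A = 17 is O(1)
D = n³ is O(n³)
B = n⁵ is O(n⁵)
C = n¹⁰ is O(n¹⁰)
E = nⁿ is O(nⁿ)

Therefore, the order from slowest to fastest is: A < D < B < C < E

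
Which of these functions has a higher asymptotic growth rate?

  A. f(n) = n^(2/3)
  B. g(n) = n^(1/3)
A

f(n) = n^(2/3) is O(n^(2/3)), while g(n) = n^(1/3) is O(n^(1/3)).
Since O(n^(2/3)) grows faster than O(n^(1/3)), f(n) dominates.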